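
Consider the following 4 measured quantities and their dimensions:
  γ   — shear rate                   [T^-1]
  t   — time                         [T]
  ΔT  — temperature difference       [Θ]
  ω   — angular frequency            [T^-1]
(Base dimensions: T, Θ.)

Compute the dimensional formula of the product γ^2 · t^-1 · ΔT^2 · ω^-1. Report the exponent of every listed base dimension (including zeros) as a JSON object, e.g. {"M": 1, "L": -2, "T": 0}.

Dimensional matrix (T×Θ by γ×t×ΔT×ω):
  T: [-1  1  0 -1]
  Θ: [ 0  0  1  0]
  [T]: (2)·-1+(-1)·1+(2)·0+(-1)·-1 = -2
  [Θ]: (2)·0+(-1)·0+(2)·1+(-1)·0 = 2
⇒ T^-2 Θ^2

{"T": -2, "Θ": 2}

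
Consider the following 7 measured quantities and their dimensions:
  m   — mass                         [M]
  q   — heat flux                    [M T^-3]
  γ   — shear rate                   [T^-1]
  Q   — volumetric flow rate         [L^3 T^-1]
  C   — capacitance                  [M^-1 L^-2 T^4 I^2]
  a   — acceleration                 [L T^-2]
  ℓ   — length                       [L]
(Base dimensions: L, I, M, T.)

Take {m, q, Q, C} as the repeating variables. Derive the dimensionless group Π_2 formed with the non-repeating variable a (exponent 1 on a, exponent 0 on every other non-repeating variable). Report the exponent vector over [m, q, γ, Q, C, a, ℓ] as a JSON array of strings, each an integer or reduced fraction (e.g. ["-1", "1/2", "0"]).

["5/9", "-5/9", "0", "-1/3", "0", "1", "0"]

Dimensional matrix (L×I×M×T by m×q×γ×Q×C×a×ℓ):
  L: [ 0  0  0  3 -2  1  1]
  I: [ 0  0  0  0  2  0  0]
  M: [ 1  1  0  0 -1  0  0]
  T: [ 0 -3 -1 -1  4 -2  0]
Echelon form has 4 nonzero rows (pivots: m,q,Q,C)
Repeat: m,q,Q,C; free: γ,a,ℓ
RREF:
  r0: [   1    0 -1/3    0    0 -5/9  1/9]
  r1: [   0    1  1/3    0    0  5/9 -1/9]
  r2: [   0    0    0    1    0  1/3  1/3]
  r3: [   0    0    0    0    1    0    0]
Fix exponent of a at 1, γ at 0, ℓ at 0; solve each RREF row for its pivot's exponent:
  r0: exp(m) + (-5/9)·1 = 0 ⇒ exp(m) = 5/9
  r1: exp(q) + (5/9)·1 = 0 ⇒ exp(q) = -5/9
  r2: exp(Q) + (1/3)·1 = 0 ⇒ exp(Q) = -1/3
  r3: exp(C) + (0)·1 = 0 ⇒ exp(C) = 0
Π_2 = m^(5/9) · q^(-5/9) · Q^(-1/3) · a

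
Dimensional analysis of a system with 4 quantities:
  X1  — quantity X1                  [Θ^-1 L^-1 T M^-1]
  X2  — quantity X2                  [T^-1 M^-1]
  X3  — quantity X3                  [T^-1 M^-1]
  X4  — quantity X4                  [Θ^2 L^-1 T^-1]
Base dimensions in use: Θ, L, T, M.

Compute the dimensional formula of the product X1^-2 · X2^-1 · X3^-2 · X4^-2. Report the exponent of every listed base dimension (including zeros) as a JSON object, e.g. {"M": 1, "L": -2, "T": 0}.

Exponent matrix [Θ,L,T,M] × [X1,X2,X3,X4]:
  Θ: [-1  0  0  2]
  L: [-1  0  0 -1]
  T: [ 1 -1 -1 -1]
  M: [-1 -1 -1  0]
  [Θ]: (-2)·-1+(-1)·0+(-2)·0+(-2)·2 = -2
  [L]: (-2)·-1+(-1)·0+(-2)·0+(-2)·-1 = 4
  [T]: (-2)·1+(-1)·-1+(-2)·-1+(-2)·-1 = 3
  [M]: (-2)·-1+(-1)·-1+(-2)·-1+(-2)·0 = 5
⇒ Θ^-2 L^4 T^3 M^5

{"Θ": -2, "L": 4, "T": 3, "M": 5}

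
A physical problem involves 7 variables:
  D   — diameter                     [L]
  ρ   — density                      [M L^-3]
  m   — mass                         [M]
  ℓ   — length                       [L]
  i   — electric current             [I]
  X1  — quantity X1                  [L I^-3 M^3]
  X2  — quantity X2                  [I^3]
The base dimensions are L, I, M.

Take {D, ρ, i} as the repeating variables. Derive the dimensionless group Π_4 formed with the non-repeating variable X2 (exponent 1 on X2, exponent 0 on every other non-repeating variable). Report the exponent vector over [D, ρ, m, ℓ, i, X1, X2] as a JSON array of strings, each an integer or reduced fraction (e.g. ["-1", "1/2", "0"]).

Exponent matrix [L,I,M] × [D,ρ,m,ℓ,i,X1,X2]:
  L: [ 1 -3  0  1  0  1  0]
  I: [ 0  0  0  0  1 -3  3]
  M: [ 0  1  1  0  0  3  0]
Row reduction gives pivot columns D,ρ,i; rank = 3
Pivot set = {D,ρ,i}, free = {m,ℓ,X1,X2}
RREF:
  r0: [   1    0    3    1    0   10    0]
  r1: [   0    1    1    0    0    3    0]
  r2: [   0    0    0    0    1   -3    3]
Fix exponent of X2 at 1, m at 0, ℓ at 0, X1 at 0; solve each RREF row for its pivot's exponent:
  r0: exp(D) + (0)·1 = 0 ⇒ exp(D) = 0
  r1: exp(ρ) + (0)·1 = 0 ⇒ exp(ρ) = 0
  r2: exp(i) + (3)·1 = 0 ⇒ exp(i) = -3
Π_4 = i^-3 · X2

["0", "0", "0", "0", "-3", "0", "1"]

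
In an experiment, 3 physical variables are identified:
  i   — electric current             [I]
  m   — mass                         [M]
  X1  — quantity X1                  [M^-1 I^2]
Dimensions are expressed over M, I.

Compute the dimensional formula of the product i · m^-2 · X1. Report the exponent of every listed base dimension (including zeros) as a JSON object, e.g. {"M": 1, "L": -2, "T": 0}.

{"M": -3, "I": 3}

Dimensional matrix (M×I by i×m×X1):
  M: [ 0  1 -1]
  I: [ 1  0  2]
  [M]: (1)·0+(-2)·1+(1)·-1 = -3
  [I]: (1)·1+(-2)·0+(1)·2 = 3
⇒ M^-3 I^3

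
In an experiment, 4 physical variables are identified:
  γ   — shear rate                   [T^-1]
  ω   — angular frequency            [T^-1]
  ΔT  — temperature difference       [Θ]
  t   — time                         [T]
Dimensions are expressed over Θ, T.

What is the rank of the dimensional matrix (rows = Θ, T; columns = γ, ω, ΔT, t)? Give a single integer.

Dimensional matrix (Θ×T by γ×ω×ΔT×t):
  Θ: [ 0  0  1  0]
  T: [-1 -1  0  1]
Row reduction gives pivot columns γ,ΔT; rank = 2

2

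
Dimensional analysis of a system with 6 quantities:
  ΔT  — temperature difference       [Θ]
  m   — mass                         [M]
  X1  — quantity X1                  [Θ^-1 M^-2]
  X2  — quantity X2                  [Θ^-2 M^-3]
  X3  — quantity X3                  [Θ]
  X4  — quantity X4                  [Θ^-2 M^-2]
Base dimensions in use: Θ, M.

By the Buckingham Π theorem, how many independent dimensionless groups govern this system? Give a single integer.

4

Dimensional matrix (Θ×M by ΔT×m×X1×X2×X3×X4):
  Θ: [ 1  0 -1 -2  1 -2]
  M: [ 0  1 -2 -3  0 -2]
RREF → pivots at {ΔT,m} ⇒ r = 2
6 vars − rank 2 = 4 Π groups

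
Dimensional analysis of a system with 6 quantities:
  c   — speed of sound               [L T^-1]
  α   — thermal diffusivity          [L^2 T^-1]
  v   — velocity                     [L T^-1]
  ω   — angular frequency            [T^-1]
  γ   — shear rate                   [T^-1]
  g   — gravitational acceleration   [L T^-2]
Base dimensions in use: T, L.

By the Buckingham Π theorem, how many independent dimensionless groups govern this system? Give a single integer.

4

Dimensional matrix (T×L by c×α×v×ω×γ×g):
  T: [-1 -1 -1 -1 -1 -2]
  L: [ 1  2  1  0  0  1]
Row reduction gives pivot columns c,α; rank = 2
6 vars − rank 2 = 4 Π groups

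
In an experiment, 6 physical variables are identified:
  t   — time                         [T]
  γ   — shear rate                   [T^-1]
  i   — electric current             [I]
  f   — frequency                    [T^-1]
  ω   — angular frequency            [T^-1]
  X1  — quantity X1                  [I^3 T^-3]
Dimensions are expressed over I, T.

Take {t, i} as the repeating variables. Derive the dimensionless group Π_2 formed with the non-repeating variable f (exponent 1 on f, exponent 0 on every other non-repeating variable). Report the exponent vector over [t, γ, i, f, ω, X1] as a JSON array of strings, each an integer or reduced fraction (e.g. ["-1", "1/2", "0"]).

["1", "0", "0", "1", "0", "0"]

Write exponents as rows I,T / cols t,γ,i,f,ω,X1:
  I: [ 0  0  1  0  0  3]
  T: [ 1 -1  0 -1 -1 -3]
Row reduction gives pivot columns t,i; rank = 2
Repeat: t,i; free: γ,f,ω,X1
RREF:
  r0: [   1   -1    0   -1   -1   -3]
  r1: [   0    0    1    0    0    3]
Fix exponent of f at 1, γ at 0, ω at 0, X1 at 0; solve each RREF row for its pivot's exponent:
  r0: exp(t) + (-1)·1 = 0 ⇒ exp(t) = 1
  r1: exp(i) + (0)·1 = 0 ⇒ exp(i) = 0
Π_2 = t · f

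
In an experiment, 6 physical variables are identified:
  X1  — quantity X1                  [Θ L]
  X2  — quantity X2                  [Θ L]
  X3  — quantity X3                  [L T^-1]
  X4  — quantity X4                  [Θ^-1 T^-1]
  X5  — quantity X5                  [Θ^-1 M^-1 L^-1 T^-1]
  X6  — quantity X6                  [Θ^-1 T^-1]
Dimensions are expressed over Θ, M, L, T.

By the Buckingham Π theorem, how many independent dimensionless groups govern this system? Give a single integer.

Write exponents as rows Θ,M,L,T / cols X1,X2,X3,X4,X5,X6:
  Θ: [ 1  1  0 -1 -1 -1]
  M: [ 0  0  0  0 -1  0]
  L: [ 1  1  1  0 -1  0]
  T: [ 0  0 -1 -1 -1 -1]
Row reduction gives pivot columns X1,X3,X5; rank = 3
Π count = n − r = 6 − 3 = 3

3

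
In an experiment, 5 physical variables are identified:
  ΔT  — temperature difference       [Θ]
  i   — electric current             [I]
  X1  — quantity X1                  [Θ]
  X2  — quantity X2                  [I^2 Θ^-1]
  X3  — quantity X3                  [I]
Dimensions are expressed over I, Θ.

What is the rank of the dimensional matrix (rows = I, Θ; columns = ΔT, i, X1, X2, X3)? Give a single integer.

Exponent matrix [I,Θ] × [ΔT,i,X1,X2,X3]:
  I: [ 0  1  0  2  1]
  Θ: [ 1  0  1 -1  0]
Echelon form has 2 nonzero rows (pivots: ΔT,i)

2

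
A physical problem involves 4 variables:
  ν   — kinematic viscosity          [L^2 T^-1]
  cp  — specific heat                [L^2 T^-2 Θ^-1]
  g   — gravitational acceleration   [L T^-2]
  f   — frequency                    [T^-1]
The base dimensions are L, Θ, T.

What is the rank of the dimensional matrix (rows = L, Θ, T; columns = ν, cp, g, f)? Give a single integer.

3

Write exponents as rows L,Θ,T / cols ν,cp,g,f:
  L: [ 2  2  1  0]
  Θ: [ 0 -1  0  0]
  T: [-1 -2 -2 -1]
RREF → pivots at {ν,cp,g} ⇒ r = 3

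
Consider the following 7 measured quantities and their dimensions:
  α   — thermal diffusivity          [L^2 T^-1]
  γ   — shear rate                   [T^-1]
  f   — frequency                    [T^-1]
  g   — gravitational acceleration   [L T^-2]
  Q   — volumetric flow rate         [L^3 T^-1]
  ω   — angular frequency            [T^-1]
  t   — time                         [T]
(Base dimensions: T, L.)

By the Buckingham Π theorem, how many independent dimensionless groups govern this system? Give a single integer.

5

Exponent matrix [T,L] × [α,γ,f,g,Q,ω,t]:
  T: [-1 -1 -1 -2 -1 -1  1]
  L: [ 2  0  0  1  3  0  0]
Row reduction gives pivot columns α,γ; rank = 2
7 vars − rank 2 = 5 Π groups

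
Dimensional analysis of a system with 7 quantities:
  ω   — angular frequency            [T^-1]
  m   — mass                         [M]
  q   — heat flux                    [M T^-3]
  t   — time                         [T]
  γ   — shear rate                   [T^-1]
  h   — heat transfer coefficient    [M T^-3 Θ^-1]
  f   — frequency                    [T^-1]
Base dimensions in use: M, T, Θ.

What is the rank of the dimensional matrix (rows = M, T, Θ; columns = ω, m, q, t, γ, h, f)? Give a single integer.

3

Exponent matrix [M,T,Θ] × [ω,m,q,t,γ,h,f]:
  M: [ 0  1  1  0  0  1  0]
  T: [-1  0 -3  1 -1 -3 -1]
  Θ: [ 0  0  0  0  0 -1  0]
Row reduction gives pivot columns ω,m,h; rank = 3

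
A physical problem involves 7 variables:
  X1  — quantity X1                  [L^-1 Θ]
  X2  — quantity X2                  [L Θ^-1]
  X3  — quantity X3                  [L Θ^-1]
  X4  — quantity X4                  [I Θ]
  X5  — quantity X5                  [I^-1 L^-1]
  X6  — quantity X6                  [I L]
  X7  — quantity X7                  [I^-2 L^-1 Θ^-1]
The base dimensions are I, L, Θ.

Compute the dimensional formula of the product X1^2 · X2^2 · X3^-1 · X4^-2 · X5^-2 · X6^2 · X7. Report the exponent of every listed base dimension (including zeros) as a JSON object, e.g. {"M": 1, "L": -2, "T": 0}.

{"I": 0, "L": 2, "Θ": -2}

Write exponents as rows I,L,Θ / cols X1,X2,X3,X4,X5,X6,X7:
  I: [ 0  0  0  1 -1  1 -2]
  L: [-1  1  1  0 -1  1 -1]
  Θ: [ 1 -1 -1  1  0  0 -1]
  [I]: (2)·0+(2)·0+(-1)·0+(-2)·1+(-2)·-1+(2)·1+(1)·-2 = 0
  [L]: (2)·-1+(2)·1+(-1)·1+(-2)·0+(-2)·-1+(2)·1+(1)·-1 = 2
  [Θ]: (2)·1+(2)·-1+(-1)·-1+(-2)·1+(-2)·0+(2)·0+(1)·-1 = -2
⇒ L^2 Θ^-2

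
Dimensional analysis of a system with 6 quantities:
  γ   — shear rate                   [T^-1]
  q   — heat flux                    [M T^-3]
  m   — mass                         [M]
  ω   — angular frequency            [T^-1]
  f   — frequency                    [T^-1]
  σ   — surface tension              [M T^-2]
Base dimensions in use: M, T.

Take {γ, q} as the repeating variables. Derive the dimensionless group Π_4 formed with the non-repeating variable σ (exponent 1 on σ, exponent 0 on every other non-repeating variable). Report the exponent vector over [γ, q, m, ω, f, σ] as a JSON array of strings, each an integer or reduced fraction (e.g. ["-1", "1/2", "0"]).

["1", "-1", "0", "0", "0", "1"]

Write exponents as rows M,T / cols γ,q,m,ω,f,σ:
  M: [ 0  1  1  0  0  1]
  T: [-1 -3  0 -1 -1 -2]
Echelon form has 2 nonzero rows (pivots: γ,q)
Repeat: γ,q; free: m,ω,f,σ
RREF:
  r0: [   1    0   -3    1    1   -1]
  r1: [   0    1    1    0    0    1]
Fix exponent of σ at 1, m at 0, ω at 0, f at 0; solve each RREF row for its pivot's exponent:
  r0: exp(γ) + (-1)·1 = 0 ⇒ exp(γ) = 1
  r1: exp(q) + (1)·1 = 0 ⇒ exp(q) = -1
Π_4 = γ · q^-1 · σ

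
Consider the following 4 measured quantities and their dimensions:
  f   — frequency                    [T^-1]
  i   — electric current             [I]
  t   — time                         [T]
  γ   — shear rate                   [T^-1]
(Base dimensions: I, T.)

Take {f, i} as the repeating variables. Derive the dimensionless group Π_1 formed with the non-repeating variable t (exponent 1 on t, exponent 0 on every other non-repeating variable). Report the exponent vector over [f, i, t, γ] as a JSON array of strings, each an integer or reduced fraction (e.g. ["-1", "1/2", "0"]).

["1", "0", "1", "0"]

Write exponents as rows I,T / cols f,i,t,γ:
  I: [ 0  1  0  0]
  T: [-1  0  1 -1]
Echelon form has 2 nonzero rows (pivots: f,i)
Repeat: f,i; free: t,γ
RREF:
  r0: [   1    0   -1    1]
  r1: [   0    1    0    0]
Fix exponent of t at 1, γ at 0; solve each RREF row for its pivot's exponent:
  r0: exp(f) + (-1)·1 = 0 ⇒ exp(f) = 1
  r1: exp(i) + (0)·1 = 0 ⇒ exp(i) = 0
Π_1 = f · t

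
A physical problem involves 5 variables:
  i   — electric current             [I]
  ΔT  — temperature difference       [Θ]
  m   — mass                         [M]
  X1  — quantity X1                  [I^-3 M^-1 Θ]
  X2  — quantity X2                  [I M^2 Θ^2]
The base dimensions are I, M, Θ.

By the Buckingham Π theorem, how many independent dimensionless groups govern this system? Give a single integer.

Write exponents as rows I,M,Θ / cols i,ΔT,m,X1,X2:
  I: [ 1  0  0 -3  1]
  M: [ 0  0  1 -1  2]
  Θ: [ 0  1  0  1  2]
RREF → pivots at {i,ΔT,m} ⇒ r = 3
5 vars − rank 3 = 2 Π groups

2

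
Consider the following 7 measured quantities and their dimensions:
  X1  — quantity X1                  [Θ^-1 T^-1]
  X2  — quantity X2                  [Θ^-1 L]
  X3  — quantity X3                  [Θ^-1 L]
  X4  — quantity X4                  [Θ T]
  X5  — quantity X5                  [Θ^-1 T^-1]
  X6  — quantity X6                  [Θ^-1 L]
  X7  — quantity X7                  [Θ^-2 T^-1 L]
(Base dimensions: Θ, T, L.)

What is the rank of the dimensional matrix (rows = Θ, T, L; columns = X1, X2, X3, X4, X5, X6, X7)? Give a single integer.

Exponent matrix [Θ,T,L] × [X1,X2,X3,X4,X5,X6,X7]:
  Θ: [-1 -1 -1  1 -1 -1 -2]
  T: [-1  0  0  1 -1  0 -1]
  L: [ 0  1  1  0  0  1  1]
RREF → pivots at {X1,X2} ⇒ r = 2

2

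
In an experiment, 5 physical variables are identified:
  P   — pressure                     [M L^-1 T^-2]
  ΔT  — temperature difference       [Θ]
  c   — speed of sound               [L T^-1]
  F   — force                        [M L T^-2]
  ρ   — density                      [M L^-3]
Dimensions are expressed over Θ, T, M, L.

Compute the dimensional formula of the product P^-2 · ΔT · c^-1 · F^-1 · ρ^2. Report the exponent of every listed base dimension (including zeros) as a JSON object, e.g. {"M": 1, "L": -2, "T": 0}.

Dimensional matrix (Θ×T×M×L by P×ΔT×c×F×ρ):
  Θ: [ 0  1  0  0  0]
  T: [-2  0 -1 -2  0]
  M: [ 1  0  0  1  1]
  L: [-1  0  1  1 -3]
  [Θ]: (-2)·0+(1)·1+(-1)·0+(-1)·0+(2)·0 = 1
  [T]: (-2)·-2+(1)·0+(-1)·-1+(-1)·-2+(2)·0 = 7
  [M]: (-2)·1+(1)·0+(-1)·0+(-1)·1+(2)·1 = -1
  [L]: (-2)·-1+(1)·0+(-1)·1+(-1)·1+(2)·-3 = -6
⇒ Θ T^7 M^-1 L^-6

{"Θ": 1, "T": 7, "M": -1, "L": -6}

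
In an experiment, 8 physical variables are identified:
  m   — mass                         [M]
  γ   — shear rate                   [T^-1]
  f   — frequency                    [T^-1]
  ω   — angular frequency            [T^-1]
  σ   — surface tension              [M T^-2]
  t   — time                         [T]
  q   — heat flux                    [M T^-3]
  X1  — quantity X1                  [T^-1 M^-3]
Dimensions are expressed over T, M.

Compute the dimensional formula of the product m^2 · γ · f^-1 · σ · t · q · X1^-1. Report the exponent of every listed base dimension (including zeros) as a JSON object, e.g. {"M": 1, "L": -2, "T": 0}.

Dimensional matrix (T×M by m×γ×f×ω×σ×t×q×X1):
  T: [ 0 -1 -1 -1 -2  1 -3 -1]
  M: [ 1  0  0  0  1  0  1 -3]
  [T]: (2)·0+(1)·-1+(-1)·-1+(1)·-2+(1)·1+(1)·-3+(-1)·-1 = -3
  [M]: (2)·1+(1)·0+(-1)·0+(1)·1+(1)·0+(1)·1+(-1)·-3 = 7
⇒ T^-3 M^7

{"T": -3, "M": 7}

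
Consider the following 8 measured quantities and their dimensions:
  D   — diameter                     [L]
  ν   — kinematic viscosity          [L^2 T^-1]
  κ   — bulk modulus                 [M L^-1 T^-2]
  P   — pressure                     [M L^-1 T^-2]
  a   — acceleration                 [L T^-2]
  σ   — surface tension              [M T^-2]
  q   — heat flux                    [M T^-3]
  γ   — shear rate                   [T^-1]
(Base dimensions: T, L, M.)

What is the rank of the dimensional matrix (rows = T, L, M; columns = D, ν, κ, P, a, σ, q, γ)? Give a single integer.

3

Dimensional matrix (T×L×M by D×ν×κ×P×a×σ×q×γ):
  T: [ 0 -1 -2 -2 -2 -2 -3 -1]
  L: [ 1  2 -1 -1  1  0  0  0]
  M: [ 0  0  1  1  0  1  1  0]
Echelon form has 3 nonzero rows (pivots: D,ν,κ)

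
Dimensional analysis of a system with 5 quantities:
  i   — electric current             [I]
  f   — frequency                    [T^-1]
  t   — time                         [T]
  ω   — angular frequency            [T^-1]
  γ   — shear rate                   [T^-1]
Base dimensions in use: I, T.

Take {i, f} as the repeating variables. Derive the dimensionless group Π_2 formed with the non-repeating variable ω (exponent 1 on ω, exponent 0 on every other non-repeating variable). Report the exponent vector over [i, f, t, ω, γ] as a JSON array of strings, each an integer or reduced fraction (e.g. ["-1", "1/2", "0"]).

Dimensional matrix (I×T by i×f×t×ω×γ):
  I: [ 1  0  0  0  0]
  T: [ 0 -1  1 -1 -1]
RREF → pivots at {i,f} ⇒ r = 2
Repeat: i,f; free: t,ω,γ
RREF:
  r0: [   1    0    0    0    0]
  r1: [   0    1   -1    1    1]
Fix exponent of ω at 1, t at 0, γ at 0; solve each RREF row for its pivot's exponent:
  r0: exp(i) + (0)·1 = 0 ⇒ exp(i) = 0
  r1: exp(f) + (1)·1 = 0 ⇒ exp(f) = -1
Π_2 = f^-1 · ω

["0", "-1", "0", "1", "0"]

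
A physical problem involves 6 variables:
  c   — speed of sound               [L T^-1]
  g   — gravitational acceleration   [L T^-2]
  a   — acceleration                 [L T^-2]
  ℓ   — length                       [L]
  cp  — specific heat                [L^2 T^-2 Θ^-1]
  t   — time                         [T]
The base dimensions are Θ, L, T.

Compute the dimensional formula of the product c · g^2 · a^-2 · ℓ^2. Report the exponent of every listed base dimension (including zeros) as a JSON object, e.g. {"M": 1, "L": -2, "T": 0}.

Write exponents as rows Θ,L,T / cols c,g,a,ℓ,cp,t:
  Θ: [ 0  0  0  0 -1  0]
  L: [ 1  1  1  1  2  0]
  T: [-1 -2 -2  0 -2  1]
  [Θ]: (1)·0+(2)·0+(-2)·0+(2)·0 = 0
  [L]: (1)·1+(2)·1+(-2)·1+(2)·1 = 3
  [T]: (1)·-1+(2)·-2+(-2)·-2+(2)·0 = -1
⇒ L^3 T^-1

{"Θ": 0, "L": 3, "T": -1}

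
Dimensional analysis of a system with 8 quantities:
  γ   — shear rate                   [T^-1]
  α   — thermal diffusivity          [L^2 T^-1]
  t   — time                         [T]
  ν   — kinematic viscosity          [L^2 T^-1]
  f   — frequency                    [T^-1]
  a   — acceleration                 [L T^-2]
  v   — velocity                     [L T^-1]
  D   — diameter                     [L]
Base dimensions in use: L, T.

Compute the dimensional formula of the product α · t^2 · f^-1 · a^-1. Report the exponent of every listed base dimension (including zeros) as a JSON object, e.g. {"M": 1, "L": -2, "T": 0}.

{"L": 1, "T": 4}

Exponent matrix [L,T] × [γ,α,t,ν,f,a,v,D]:
  L: [ 0  2  0  2  0  1  1  1]
  T: [-1 -1  1 -1 -1 -2 -1  0]
  [L]: (1)·2+(2)·0+(-1)·0+(-1)·1 = 1
  [T]: (1)·-1+(2)·1+(-1)·-1+(-1)·-2 = 4
⇒ L T^4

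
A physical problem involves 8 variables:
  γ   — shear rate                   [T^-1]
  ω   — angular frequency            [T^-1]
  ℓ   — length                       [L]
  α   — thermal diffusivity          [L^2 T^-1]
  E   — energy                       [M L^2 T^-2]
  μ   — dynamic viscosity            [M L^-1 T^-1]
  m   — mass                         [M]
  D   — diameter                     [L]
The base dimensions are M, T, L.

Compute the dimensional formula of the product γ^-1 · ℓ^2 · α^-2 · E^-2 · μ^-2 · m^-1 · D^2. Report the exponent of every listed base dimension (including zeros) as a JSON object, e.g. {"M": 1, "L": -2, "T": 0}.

{"M": -5, "T": 9, "L": -2}

Exponent matrix [M,T,L] × [γ,ω,ℓ,α,E,μ,m,D]:
  M: [ 0  0  0  0  1  1  1  0]
  T: [-1 -1  0 -1 -2 -1  0  0]
  L: [ 0  0  1  2  2 -1  0  1]
  [M]: (-1)·0+(2)·0+(-2)·0+(-2)·1+(-2)·1+(-1)·1+(2)·0 = -5
  [T]: (-1)·-1+(2)·0+(-2)·-1+(-2)·-2+(-2)·-1+(-1)·0+(2)·0 = 9
  [L]: (-1)·0+(2)·1+(-2)·2+(-2)·2+(-2)·-1+(-1)·0+(2)·1 = -2
⇒ M^-5 T^9 L^-2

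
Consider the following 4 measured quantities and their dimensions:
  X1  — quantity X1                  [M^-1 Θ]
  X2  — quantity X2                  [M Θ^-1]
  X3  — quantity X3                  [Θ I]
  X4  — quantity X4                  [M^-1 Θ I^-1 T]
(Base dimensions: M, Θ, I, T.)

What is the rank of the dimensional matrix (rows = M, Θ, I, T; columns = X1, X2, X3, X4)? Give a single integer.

3

Dimensional matrix (M×Θ×I×T by X1×X2×X3×X4):
  M: [-1  1  0 -1]
  Θ: [ 1 -1  1  1]
  I: [ 0  0  1 -1]
  T: [ 0  0  0  1]
Row reduction gives pivot columns X1,X3,X4; rank = 3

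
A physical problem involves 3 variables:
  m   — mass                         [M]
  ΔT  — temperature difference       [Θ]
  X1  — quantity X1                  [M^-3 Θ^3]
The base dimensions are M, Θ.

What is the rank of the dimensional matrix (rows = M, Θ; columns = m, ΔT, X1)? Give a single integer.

Exponent matrix [M,Θ] × [m,ΔT,X1]:
  M: [ 1  0 -3]
  Θ: [ 0  1  3]
Row reduction gives pivot columns m,ΔT; rank = 2

2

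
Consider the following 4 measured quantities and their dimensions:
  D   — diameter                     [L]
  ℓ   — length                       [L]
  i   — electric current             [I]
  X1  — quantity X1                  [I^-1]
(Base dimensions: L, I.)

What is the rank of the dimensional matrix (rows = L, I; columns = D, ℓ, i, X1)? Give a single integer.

Write exponents as rows L,I / cols D,ℓ,i,X1:
  L: [ 1  1  0  0]
  I: [ 0  0  1 -1]
Echelon form has 2 nonzero rows (pivots: D,i)

2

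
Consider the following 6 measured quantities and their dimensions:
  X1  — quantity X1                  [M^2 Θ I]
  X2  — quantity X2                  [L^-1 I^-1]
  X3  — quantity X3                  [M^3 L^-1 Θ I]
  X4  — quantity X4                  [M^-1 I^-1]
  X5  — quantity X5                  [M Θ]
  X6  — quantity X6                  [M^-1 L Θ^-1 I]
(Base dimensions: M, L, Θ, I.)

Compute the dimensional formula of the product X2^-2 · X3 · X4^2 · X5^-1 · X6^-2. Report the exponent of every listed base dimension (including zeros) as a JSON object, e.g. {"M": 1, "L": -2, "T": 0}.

Dimensional matrix (M×L×Θ×I by X1×X2×X3×X4×X5×X6):
  M: [ 2  0  3 -1  1 -1]
  L: [ 0 -1 -1  0  0  1]
  Θ: [ 1  0  1  0  1 -1]
  I: [ 1 -1  1 -1  0  1]
  [M]: (-2)·0+(1)·3+(2)·-1+(-1)·1+(-2)·-1 = 2
  [L]: (-2)·-1+(1)·-1+(2)·0+(-1)·0+(-2)·1 = -1
  [Θ]: (-2)·0+(1)·1+(2)·0+(-1)·1+(-2)·-1 = 2
  [I]: (-2)·-1+(1)·1+(2)·-1+(-1)·0+(-2)·1 = -1
⇒ M^2 L^-1 Θ^2 I^-1

{"M": 2, "L": -1, "Θ": 2, "I": -1}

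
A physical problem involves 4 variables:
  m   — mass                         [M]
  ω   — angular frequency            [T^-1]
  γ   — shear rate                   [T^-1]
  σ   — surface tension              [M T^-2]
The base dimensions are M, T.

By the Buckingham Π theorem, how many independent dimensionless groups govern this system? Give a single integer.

Write exponents as rows M,T / cols m,ω,γ,σ:
  M: [ 1  0  0  1]
  T: [ 0 -1 -1 -2]
Row reduction gives pivot columns m,ω; rank = 2
Π count = n − r = 4 − 2 = 2

2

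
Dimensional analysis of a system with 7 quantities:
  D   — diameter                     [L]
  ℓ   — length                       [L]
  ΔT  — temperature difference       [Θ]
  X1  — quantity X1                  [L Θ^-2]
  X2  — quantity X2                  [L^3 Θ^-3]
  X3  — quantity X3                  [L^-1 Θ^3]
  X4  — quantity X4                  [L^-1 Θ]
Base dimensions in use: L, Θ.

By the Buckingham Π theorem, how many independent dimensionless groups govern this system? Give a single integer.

Write exponents as rows L,Θ / cols D,ℓ,ΔT,X1,X2,X3,X4:
  L: [ 1  1  0  1  3 -1 -1]
  Θ: [ 0  0  1 -2 -3  3  1]
Echelon form has 2 nonzero rows (pivots: D,ΔT)
7 vars − rank 2 = 5 Π groups

5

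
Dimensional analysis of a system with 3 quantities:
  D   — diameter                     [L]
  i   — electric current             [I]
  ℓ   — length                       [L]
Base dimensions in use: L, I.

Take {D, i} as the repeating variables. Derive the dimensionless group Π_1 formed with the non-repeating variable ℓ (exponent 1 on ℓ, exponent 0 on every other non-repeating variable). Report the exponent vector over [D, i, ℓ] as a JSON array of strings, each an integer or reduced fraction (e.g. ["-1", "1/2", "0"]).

["-1", "0", "1"]

Exponent matrix [L,I] × [D,i,ℓ]:
  L: [ 1  0  1]
  I: [ 0  1  0]
RREF → pivots at {D,i} ⇒ r = 2
Pivot set = {D,i}, free = {ℓ}
RREF:
  r0: [   1    0    1]
  r1: [   0    1    0]
Fix exponent of ℓ at 1; solve each RREF row for its pivot's exponent:
  r0: exp(D) + (1)·1 = 0 ⇒ exp(D) = -1
  r1: exp(i) + (0)·1 = 0 ⇒ exp(i) = 0
Π_1 = D^-1 · ℓ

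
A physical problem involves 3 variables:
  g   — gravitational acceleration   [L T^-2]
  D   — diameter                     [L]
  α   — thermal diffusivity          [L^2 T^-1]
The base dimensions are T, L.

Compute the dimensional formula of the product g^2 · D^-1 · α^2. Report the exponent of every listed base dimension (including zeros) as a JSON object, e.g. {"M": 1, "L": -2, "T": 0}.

Dimensional matrix (T×L by g×D×α):
  T: [-2  0 -1]
  L: [ 1  1  2]
  [T]: (2)·-2+(-1)·0+(2)·-1 = -6
  [L]: (2)·1+(-1)·1+(2)·2 = 5
⇒ T^-6 L^5

{"T": -6, "L": 5}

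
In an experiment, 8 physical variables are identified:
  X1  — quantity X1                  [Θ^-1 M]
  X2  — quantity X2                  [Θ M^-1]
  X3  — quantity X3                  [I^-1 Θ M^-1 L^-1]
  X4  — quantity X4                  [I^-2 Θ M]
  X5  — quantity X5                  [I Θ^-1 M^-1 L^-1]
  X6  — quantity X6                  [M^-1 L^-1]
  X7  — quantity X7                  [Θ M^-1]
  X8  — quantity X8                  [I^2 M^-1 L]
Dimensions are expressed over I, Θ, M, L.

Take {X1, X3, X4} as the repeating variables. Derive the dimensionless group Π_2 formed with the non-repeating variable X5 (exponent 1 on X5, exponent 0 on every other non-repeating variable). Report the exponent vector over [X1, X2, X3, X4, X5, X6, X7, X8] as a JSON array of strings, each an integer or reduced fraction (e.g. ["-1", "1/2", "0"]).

["-1", "0", "-1", "1", "1", "0", "0", "0"]

Dimensional matrix (I×Θ×M×L by X1×X2×X3×X4×X5×X6×X7×X8):
  I: [ 0  0 -1 -2  1  0  0  2]
  Θ: [-1  1  1  1 -1  0  1  0]
  M: [ 1 -1 -1  1 -1 -1 -1 -1]
  L: [ 0  0 -1  0 -1 -1  0  1]
RREF → pivots at {X1,X3,X4} ⇒ r = 3
Pivot set = {X1,X3,X4}, free = {X2,X5,X6,X7,X8}
RREF:
  r0: [   1   -1    0    0    1  1/2   -1 -3/2]
  r1: [   0    0    1    0    1    1    0   -1]
  r2: [   0    0    0    1   -1 -1/2    0 -1/2]
  r3: [   0    0    0    0    0    0    0    0]
Fix exponent of X5 at 1, X2 at 0, X6 at 0, X7 at 0, X8 at 0; solve each RREF row for its pivot's exponent:
  r0: exp(X1) + (1)·1 = 0 ⇒ exp(X1) = -1
  r1: exp(X3) + (1)·1 = 0 ⇒ exp(X3) = -1
  r2: exp(X4) + (-1)·1 = 0 ⇒ exp(X4) = 1
Π_2 = X1^-1 · X3^-1 · X4 · X5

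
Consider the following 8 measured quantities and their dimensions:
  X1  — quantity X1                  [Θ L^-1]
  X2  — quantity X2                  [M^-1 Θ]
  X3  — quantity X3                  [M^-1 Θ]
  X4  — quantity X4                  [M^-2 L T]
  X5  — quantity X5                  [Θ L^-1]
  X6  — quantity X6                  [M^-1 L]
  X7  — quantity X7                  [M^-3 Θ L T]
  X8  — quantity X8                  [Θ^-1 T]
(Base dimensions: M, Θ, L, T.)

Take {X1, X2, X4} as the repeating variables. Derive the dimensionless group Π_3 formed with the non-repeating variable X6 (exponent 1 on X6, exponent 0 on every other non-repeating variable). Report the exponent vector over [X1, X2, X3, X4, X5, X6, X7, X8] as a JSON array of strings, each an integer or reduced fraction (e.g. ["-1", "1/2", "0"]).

["1", "-1", "0", "0", "0", "1", "0", "0"]

Dimensional matrix (M×Θ×L×T by X1×X2×X3×X4×X5×X6×X7×X8):
  M: [ 0 -1 -1 -2  0 -1 -3  0]
  Θ: [ 1  1  1  0  1  0  1 -1]
  L: [-1  0  0  1 -1  1  1  0]
  T: [ 0  0  0  1  0  0  1  1]
Row reduction gives pivot columns X1,X2,X4; rank = 3
Pivot set = {X1,X2,X4}, free = {X3,X5,X6,X7,X8}
RREF:
  r0: [   1    0    0    0    1   -1    0    1]
  r1: [   0    1    1    0    0    1    1   -2]
  r2: [   0    0    0    1    0    0    1    1]
  r3: [   0    0    0    0    0    0    0    0]
Fix exponent of X6 at 1, X3 at 0, X5 at 0, X7 at 0, X8 at 0; solve each RREF row for its pivot's exponent:
  r0: exp(X1) + (-1)·1 = 0 ⇒ exp(X1) = 1
  r1: exp(X2) + (1)·1 = 0 ⇒ exp(X2) = -1
  r2: exp(X4) + (0)·1 = 0 ⇒ exp(X4) = 0
Π_3 = X1 · X2^-1 · X6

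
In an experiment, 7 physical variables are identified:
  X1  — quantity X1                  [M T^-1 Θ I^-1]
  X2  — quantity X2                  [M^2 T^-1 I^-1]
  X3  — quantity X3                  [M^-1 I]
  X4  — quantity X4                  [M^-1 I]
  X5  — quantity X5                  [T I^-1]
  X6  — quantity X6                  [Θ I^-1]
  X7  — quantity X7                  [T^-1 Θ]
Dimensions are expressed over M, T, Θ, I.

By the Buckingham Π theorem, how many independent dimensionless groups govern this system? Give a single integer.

4

Write exponents as rows M,T,Θ,I / cols X1,X2,X3,X4,X5,X6,X7:
  M: [ 1  2 -1 -1  0  0  0]
  T: [-1 -1  0  0  1  0 -1]
  Θ: [ 1  0  0  0  0  1  1]
  I: [-1 -1  1  1 -1 -1  0]
RREF → pivots at {X1,X2,X3} ⇒ r = 3
7 vars − rank 3 = 4 Π groups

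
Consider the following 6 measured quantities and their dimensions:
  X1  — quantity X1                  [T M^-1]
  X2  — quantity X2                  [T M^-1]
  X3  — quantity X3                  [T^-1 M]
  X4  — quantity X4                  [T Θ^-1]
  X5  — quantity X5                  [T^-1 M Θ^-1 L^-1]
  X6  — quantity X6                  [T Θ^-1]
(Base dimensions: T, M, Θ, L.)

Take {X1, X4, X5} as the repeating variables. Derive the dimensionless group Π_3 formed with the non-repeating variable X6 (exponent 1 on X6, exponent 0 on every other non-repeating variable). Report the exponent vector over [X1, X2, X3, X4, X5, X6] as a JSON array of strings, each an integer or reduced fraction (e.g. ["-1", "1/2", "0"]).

["0", "0", "0", "-1", "0", "1"]

Exponent matrix [T,M,Θ,L] × [X1,X2,X3,X4,X5,X6]:
  T: [ 1  1 -1  1 -1  1]
  M: [-1 -1  1  0  1  0]
  Θ: [ 0  0  0 -1 -1 -1]
  L: [ 0  0  0  0 -1  0]
Row reduction gives pivot columns X1,X4,X5; rank = 3
Repeat: X1,X4,X5; free: X2,X3,X6
RREF:
  r0: [   1    1   -1    0    0    0]
  r1: [   0    0    0    1    0    1]
  r2: [   0    0    0    0    1    0]
  r3: [   0    0    0    0    0    0]
Fix exponent of X6 at 1, X2 at 0, X3 at 0; solve each RREF row for its pivot's exponent:
  r0: exp(X1) + (0)·1 = 0 ⇒ exp(X1) = 0
  r1: exp(X4) + (1)·1 = 0 ⇒ exp(X4) = -1
  r2: exp(X5) + (0)·1 = 0 ⇒ exp(X5) = 0
Π_3 = X4^-1 · X6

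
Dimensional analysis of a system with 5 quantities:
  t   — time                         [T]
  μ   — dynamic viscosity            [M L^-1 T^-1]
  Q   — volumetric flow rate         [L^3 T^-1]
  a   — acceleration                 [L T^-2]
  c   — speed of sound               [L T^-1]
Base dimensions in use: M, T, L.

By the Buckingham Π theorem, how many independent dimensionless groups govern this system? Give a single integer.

2

Dimensional matrix (M×T×L by t×μ×Q×a×c):
  M: [ 0  1  0  0  0]
  T: [ 1 -1 -1 -2 -1]
  L: [ 0 -1  3  1  1]
RREF → pivots at {t,μ,Q} ⇒ r = 3
n=5, r=3 ⇒ 2 dimensionless groups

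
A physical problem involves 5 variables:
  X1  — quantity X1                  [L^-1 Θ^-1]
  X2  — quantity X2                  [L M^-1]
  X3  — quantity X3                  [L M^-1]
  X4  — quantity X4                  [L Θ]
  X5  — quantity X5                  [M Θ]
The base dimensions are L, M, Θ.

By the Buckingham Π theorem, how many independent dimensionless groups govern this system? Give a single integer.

3

Dimensional matrix (L×M×Θ by X1×X2×X3×X4×X5):
  L: [-1  1  1  1  0]
  M: [ 0 -1 -1  0  1]
  Θ: [-1  0  0  1  1]
RREF → pivots at {X1,X2} ⇒ r = 2
n=5, r=2 ⇒ 3 dimensionless groups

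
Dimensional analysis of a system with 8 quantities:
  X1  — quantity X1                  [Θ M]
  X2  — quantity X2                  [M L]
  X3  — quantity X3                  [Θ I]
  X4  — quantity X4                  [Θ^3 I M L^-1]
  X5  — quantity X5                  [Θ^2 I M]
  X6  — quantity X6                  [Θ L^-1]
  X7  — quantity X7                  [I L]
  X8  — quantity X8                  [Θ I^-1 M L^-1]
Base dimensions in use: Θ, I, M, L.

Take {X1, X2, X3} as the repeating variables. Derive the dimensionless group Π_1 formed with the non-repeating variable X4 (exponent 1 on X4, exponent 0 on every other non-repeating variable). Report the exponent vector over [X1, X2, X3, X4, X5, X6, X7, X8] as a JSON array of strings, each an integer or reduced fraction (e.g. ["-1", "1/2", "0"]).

Exponent matrix [Θ,I,M,L] × [X1,X2,X3,X4,X5,X6,X7,X8]:
  Θ: [ 1  0  1  3  2  1  0  1]
  I: [ 0  0  1  1  1  0  1 -1]
  M: [ 1  1  0  1  1  0  0  1]
  L: [ 0  1  0 -1  0 -1  1 -1]
RREF → pivots at {X1,X2,X3} ⇒ r = 3
Pivot set = {X1,X2,X3}, free = {X4,X5,X6,X7,X8}
RREF:
  r0: [   1    0    0    2    1    1   -1    2]
  r1: [   0    1    0   -1    0   -1    1   -1]
  r2: [   0    0    1    1    1    0    1   -1]
  r3: [   0    0    0    0    0    0    0    0]
Fix exponent of X4 at 1, X5 at 0, X6 at 0, X7 at 0, X8 at 0; solve each RREF row for its pivot's exponent:
  r0: exp(X1) + (2)·1 = 0 ⇒ exp(X1) = -2
  r1: exp(X2) + (-1)·1 = 0 ⇒ exp(X2) = 1
  r2: exp(X3) + (1)·1 = 0 ⇒ exp(X3) = -1
Π_1 = X1^-2 · X2 · X3^-1 · X4

["-2", "1", "-1", "1", "0", "0", "0", "0"]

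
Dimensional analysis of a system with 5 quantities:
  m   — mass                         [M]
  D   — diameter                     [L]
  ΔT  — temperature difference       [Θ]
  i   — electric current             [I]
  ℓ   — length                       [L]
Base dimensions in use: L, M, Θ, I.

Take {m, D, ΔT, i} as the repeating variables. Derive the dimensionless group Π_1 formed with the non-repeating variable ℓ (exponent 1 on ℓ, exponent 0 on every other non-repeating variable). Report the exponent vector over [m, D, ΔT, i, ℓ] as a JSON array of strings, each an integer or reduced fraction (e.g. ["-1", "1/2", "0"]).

["0", "-1", "0", "0", "1"]

Write exponents as rows L,M,Θ,I / cols m,D,ΔT,i,ℓ:
  L: [ 0  1  0  0  1]
  M: [ 1  0  0  0  0]
  Θ: [ 0  0  1  0  0]
  I: [ 0  0  0  1  0]
RREF → pivots at {m,D,ΔT,i} ⇒ r = 4
Pivot set = {m,D,ΔT,i}, free = {ℓ}
RREF:
  r0: [   1    0    0    0    0]
  r1: [   0    1    0    0    1]
  r2: [   0    0    1    0    0]
  r3: [   0    0    0    1    0]
Fix exponent of ℓ at 1; solve each RREF row for its pivot's exponent:
  r0: exp(m) + (0)·1 = 0 ⇒ exp(m) = 0
  r1: exp(D) + (1)·1 = 0 ⇒ exp(D) = -1
  r2: exp(ΔT) + (0)·1 = 0 ⇒ exp(ΔT) = 0
  r3: exp(i) + (0)·1 = 0 ⇒ exp(i) = 0
Π_1 = D^-1 · ℓ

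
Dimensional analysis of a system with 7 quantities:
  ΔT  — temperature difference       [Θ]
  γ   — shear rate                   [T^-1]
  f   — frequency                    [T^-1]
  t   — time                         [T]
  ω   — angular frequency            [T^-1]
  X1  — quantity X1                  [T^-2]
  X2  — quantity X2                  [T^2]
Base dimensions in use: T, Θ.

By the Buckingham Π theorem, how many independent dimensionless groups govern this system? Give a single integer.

5

Exponent matrix [T,Θ] × [ΔT,γ,f,t,ω,X1,X2]:
  T: [ 0 -1 -1  1 -1 -2  2]
  Θ: [ 1  0  0  0  0  0  0]
Echelon form has 2 nonzero rows (pivots: ΔT,γ)
n=7, r=2 ⇒ 5 dimensionless groups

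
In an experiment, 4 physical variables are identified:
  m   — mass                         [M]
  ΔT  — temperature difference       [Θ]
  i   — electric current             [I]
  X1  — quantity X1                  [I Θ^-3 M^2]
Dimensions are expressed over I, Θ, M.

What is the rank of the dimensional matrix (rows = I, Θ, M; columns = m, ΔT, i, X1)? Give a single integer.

3

Exponent matrix [I,Θ,M] × [m,ΔT,i,X1]:
  I: [ 0  0  1  1]
  Θ: [ 0  1  0 -3]
  M: [ 1  0  0  2]
Row reduction gives pivot columns m,ΔT,i; rank = 3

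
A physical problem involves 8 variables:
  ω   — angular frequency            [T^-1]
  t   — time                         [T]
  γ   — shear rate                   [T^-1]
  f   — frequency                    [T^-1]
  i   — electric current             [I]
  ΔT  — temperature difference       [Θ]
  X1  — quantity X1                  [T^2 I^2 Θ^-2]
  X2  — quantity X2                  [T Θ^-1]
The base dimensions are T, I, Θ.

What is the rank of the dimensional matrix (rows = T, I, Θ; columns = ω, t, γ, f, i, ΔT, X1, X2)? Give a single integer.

3

Dimensional matrix (T×I×Θ by ω×t×γ×f×i×ΔT×X1×X2):
  T: [-1  1 -1 -1  0  0  2  1]
  I: [ 0  0  0  0  1  0  2  0]
  Θ: [ 0  0  0  0  0  1 -2 -1]
RREF → pivots at {ω,i,ΔT} ⇒ r = 3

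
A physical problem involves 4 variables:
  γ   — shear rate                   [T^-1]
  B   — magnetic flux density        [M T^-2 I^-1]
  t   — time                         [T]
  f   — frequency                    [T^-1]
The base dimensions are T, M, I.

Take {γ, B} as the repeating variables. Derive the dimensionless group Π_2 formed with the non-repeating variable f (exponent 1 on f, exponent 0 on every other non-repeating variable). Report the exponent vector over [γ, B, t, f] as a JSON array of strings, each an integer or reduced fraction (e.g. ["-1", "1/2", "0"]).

Write exponents as rows T,M,I / cols γ,B,t,f:
  T: [-1 -2  1 -1]
  M: [ 0  1  0  0]
  I: [ 0 -1  0  0]
Echelon form has 2 nonzero rows (pivots: γ,B)
Pivot set = {γ,B}, free = {t,f}
RREF:
  r0: [   1    0   -1    1]
  r1: [   0    1    0    0]
  r2: [   0    0    0    0]
Fix exponent of f at 1, t at 0; solve each RREF row for its pivot's exponent:
  r0: exp(γ) + (1)·1 = 0 ⇒ exp(γ) = -1
  r1: exp(B) + (0)·1 = 0 ⇒ exp(B) = 0
Π_2 = γ^-1 · f

["-1", "0", "0", "1"]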